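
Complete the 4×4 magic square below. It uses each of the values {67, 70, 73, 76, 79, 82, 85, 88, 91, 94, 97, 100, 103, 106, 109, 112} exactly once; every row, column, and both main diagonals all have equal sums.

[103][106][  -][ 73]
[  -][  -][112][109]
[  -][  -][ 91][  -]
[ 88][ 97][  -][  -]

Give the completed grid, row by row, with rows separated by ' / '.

The 16 entries sum to 1432, so each line sums to 1432/4 = 358.
Row 1 needs 358; the known cells sum to 282, so (1,3) = 76.
Column 3: 76 + 112 + 91 + ? = 358, so (4,3) = 79.
Using anti-diagonal: 73 + 112 + 88 + ? → (3,2) = 358 − 273 = 85.
Using row 4: 88 + 97 + 79 + ? → (4,4) = 358 − 264 = 94.
The remaining cell in column 2 is (2,2) = 358 − 288 = 70.
From column 4, 358 − (73 + 109 + 94) gives (3,4) = 82.
From row 2, 358 − (70 + 112 + 109) gives (2,1) = 67.
Row 3 needs 358; the known cells sum to 258, so (3,1) = 100.

103 106 76 73 / 67 70 112 109 / 100 85 91 82 / 88 97 79 94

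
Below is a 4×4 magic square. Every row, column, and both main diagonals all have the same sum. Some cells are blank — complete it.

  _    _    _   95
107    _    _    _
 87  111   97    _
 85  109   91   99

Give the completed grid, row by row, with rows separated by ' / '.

Row 4 is already complete: 85 + 109 + 91 + 99 = 384, so that is the magic constant.
Using row 3: 87 + 111 + 97 + ? → (3,4) = 384 − 295 = 89.
Column 1 needs 384; the known cells sum to 279, so (1,1) = 105.
Using column 4: 95 + 89 + 99 + ? → (2,4) = 384 − 283 = 101.
Using main diagonal: 105 + 97 + 99 + ? → (2,2) = 384 − 301 = 83.
Anti-diagonal needs 384; the known cells sum to 291, so (2,3) = 93.
The remaining cell in column 2 is (1,2) = 384 − 303 = 81.
Column 3 must total 384; the given cells sum to 281, so (1,3) = 103.

105 81 103 95 / 107 83 93 101 / 87 111 97 89 / 85 109 91 99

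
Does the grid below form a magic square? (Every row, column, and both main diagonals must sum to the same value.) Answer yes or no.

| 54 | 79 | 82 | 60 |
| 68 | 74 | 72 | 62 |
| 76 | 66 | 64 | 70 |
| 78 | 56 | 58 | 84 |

No — row 1 sums to 275 but row 4 sums to 276.

Row 1: 54 + 79 + 82 + 60 = 275.
Row 2: 68 + 74 + 72 + 62 = 276.
Row 3: 76 + 66 + 64 + 70 = 276.
Row 4: 78 + 56 + 58 + 84 = 276.
Column 1: 54 + 68 + 76 + 78 = 276.
Column 2: 79 + 74 + 66 + 56 = 275.
Column 3: 82 + 72 + 64 + 58 = 276.
Column 4: 60 + 62 + 70 + 84 = 276.
Main diagonal: 54 + 74 + 64 + 84 = 276.
Anti-diagonal: 60 + 72 + 66 + 78 = 276.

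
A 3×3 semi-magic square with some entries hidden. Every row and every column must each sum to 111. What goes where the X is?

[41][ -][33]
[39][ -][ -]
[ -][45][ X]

Row 1 needs 111; the known cells sum to 74, so (1,2) = 37.
From column 1, 111 − (41 + 39) gives (3,1) = 31.
Column 2 must total 111; the given cells sum to 82, so (2,2) = 29.
Row 2 must total 111; the given cells sum to 68, so (2,3) = 43.
Row 3: 31 + 45 + ? = 111, so (3,3) = 35.

35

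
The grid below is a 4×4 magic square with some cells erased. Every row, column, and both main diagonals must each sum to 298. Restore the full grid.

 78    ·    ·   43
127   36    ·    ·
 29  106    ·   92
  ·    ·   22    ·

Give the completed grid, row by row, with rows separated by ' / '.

Row 3 needs 298; the known cells sum to 227, so (3,3) = 71.
From column 1, 298 − (78 + 127 + 29) gives (4,1) = 64.
The remaining cell in main diagonal is (4,4) = 298 − 185 = 113.
Anti-diagonal needs 298; the known cells sum to 213, so (2,3) = 85.
Row 2 needs 298; the known cells sum to 248, so (2,4) = 50.
Row 4 needs 298; the known cells sum to 199, so (4,2) = 99.
From column 2, 298 − (36 + 106 + 99) gives (1,2) = 57.
The remaining cell in column 3 is (1,3) = 298 − 178 = 120.

78 57 120 43 / 127 36 85 50 / 29 106 71 92 / 64 99 22 113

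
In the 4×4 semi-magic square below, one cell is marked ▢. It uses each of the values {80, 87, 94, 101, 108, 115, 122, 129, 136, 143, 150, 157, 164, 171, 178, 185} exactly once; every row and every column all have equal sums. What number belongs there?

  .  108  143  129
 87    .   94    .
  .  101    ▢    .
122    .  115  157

178

The 16 entries sum to 2120, so each line sums to 2120/4 = 530.
Row 1 must total 530; the given cells sum to 380, so (1,1) = 150.
Using row 4: 122 + 115 + 157 + ? → (4,2) = 530 − 394 = 136.
Column 1: 150 + 87 + 122 + ? = 530, so (3,1) = 171.
Column 2 must total 530; the given cells sum to 345, so (2,2) = 185.
The remaining cell in column 3 is (3,3) = 530 − 352 = 178.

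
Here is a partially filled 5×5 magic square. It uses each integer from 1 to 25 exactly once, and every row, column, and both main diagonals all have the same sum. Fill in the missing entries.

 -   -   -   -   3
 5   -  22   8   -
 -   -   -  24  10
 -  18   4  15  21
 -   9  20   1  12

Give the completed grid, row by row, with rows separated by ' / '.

The entries are 1 through 25, which sum to 325, so each line sums to 325/5 = 65.
The remaining cell in row 4 is (4,1) = 65 − 58 = 7.
Row 5 must total 65; the given cells sum to 42, so (5,1) = 23.
Using column 4: 8 + 24 + 15 + 1 + ? → (1,4) = 65 − 48 = 17.
Column 5 needs 65; the known cells sum to 46, so (2,5) = 19.
Anti-diagonal must total 65; the given cells sum to 52, so (3,3) = 13.
The remaining cell in row 2 is (2,2) = 65 − 54 = 11.
From column 3, 65 − (22 + 13 + 4 + 20) gives (1,3) = 6.
The remaining cell in main diagonal is (1,1) = 65 − 51 = 14.
The remaining cell in row 1 is (1,2) = 65 − 40 = 25.
From column 1, 65 − (14 + 5 + 7 + 23) gives (3,1) = 16.
Using column 2: 25 + 11 + 18 + 9 + ? → (3,2) = 65 − 63 = 2.

14 25 6 17 3 / 5 11 22 8 19 / 16 2 13 24 10 / 7 18 4 15 21 / 23 9 20 1 12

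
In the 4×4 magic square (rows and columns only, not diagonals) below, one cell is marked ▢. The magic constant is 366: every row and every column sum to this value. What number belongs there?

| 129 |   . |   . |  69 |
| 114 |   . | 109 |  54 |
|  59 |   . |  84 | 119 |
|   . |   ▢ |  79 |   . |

Row 2 needs 366; the known cells sum to 277, so (2,2) = 89.
The remaining cell in row 3 is (3,2) = 366 − 262 = 104.
From column 1, 366 − (129 + 114 + 59) gives (4,1) = 64.
Using column 3: 109 + 84 + 79 + ? → (1,3) = 366 − 272 = 94.
Using column 4: 69 + 54 + 119 + ? → (4,4) = 366 − 242 = 124.
From row 1, 366 − (129 + 94 + 69) gives (1,2) = 74.
Row 4: 64 + 79 + 124 + ? = 366, so (4,2) = 99.

99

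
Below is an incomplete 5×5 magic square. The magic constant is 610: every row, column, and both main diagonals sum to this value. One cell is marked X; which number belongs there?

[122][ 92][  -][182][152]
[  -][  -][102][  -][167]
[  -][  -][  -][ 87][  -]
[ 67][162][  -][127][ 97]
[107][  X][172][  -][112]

77

Row 1 must total 610; the given cells sum to 548, so (1,3) = 62.
From row 4, 610 − (67 + 162 + 127 + 97) gives (4,3) = 157.
The remaining cell in column 3 is (3,3) = 610 − 493 = 117.
Column 5: 152 + 167 + 97 + 112 + ? = 610, so (3,5) = 82.
Main diagonal: 122 + 117 + 127 + 112 + ? = 610, so (2,2) = 132.
Using anti-diagonal: 152 + 117 + 162 + 107 + ? → (2,4) = 610 − 538 = 72.
Row 2: 132 + 102 + 72 + 167 + ? = 610, so (2,1) = 137.
Using column 1: 122 + 137 + 67 + 107 + ? → (3,1) = 610 − 433 = 177.
Column 4 needs 610; the known cells sum to 468, so (5,4) = 142.
Row 3: 177 + 117 + 87 + 82 + ? = 610, so (3,2) = 147.
The remaining cell in row 5 is (5,2) = 610 − 533 = 77.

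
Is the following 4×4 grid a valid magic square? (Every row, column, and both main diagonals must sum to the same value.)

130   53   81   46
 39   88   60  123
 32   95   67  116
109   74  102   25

Row 1: 130 + 53 + 81 + 46 = 310.
Row 2: 39 + 88 + 60 + 123 = 310.
Row 3: 32 + 95 + 67 + 116 = 310.
Row 4: 109 + 74 + 102 + 25 = 310.
Column 1: 130 + 39 + 32 + 109 = 310.
Column 2: 53 + 88 + 95 + 74 = 310.
Column 3: 81 + 60 + 67 + 102 = 310.
Column 4: 46 + 123 + 116 + 25 = 310.
Main diagonal: 130 + 88 + 67 + 25 = 310.
Anti-diagonal: 46 + 60 + 95 + 109 = 310.
All lines sum to 310.

Yes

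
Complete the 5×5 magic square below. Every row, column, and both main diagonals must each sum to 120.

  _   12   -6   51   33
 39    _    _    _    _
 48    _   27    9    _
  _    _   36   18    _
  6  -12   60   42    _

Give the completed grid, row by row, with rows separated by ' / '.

Row 1: 12 + (-6) + 51 + 33 + ? = 120, so (1,1) = 30.
From row 5, 120 − (6 + (-12) + 60 + 42) gives (5,5) = 24.
The remaining cell in column 1 is (4,1) = 120 − 123 = -3.
Using column 3: -6 + 27 + 36 + 60 + ? → (2,3) = 120 − 117 = 3.
Column 4: 51 + 9 + 18 + 42 + ? = 120, so (2,4) = 0.
From main diagonal, 120 − (30 + 27 + 18 + 24) gives (2,2) = 21.
Anti-diagonal must total 120; the given cells sum to 66, so (4,2) = 54.
Using row 2: 39 + 21 + 3 + 0 + ? → (2,5) = 120 − 63 = 57.
Row 4 needs 120; the known cells sum to 105, so (4,5) = 15.
From column 2, 120 − (12 + 21 + 54 + (-12)) gives (3,2) = 45.
From column 5, 120 − (33 + 57 + 15 + 24) gives (3,5) = -9.

30 12 -6 51 33 / 39 21 3 0 57 / 48 45 27 9 -9 / -3 54 36 18 15 / 6 -12 60 42 24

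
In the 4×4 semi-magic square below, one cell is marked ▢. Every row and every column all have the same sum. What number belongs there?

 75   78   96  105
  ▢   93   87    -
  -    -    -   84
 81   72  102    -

108

Row 1 is complete and sums to 354; that is the magic constant.
From row 4, 354 − (81 + 72 + 102) gives (4,4) = 99.
From column 2, 354 − (78 + 93 + 72) gives (3,2) = 111.
From column 3, 354 − (96 + 87 + 102) gives (3,3) = 69.
Column 4: 105 + 84 + 99 + ? = 354, so (2,4) = 66.
Row 2: 93 + 87 + 66 + ? = 354, so (2,1) = 108.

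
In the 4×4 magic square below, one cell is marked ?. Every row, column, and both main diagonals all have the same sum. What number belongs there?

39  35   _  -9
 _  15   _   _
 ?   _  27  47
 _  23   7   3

-1

Main diagonal is complete and sums to 84; that is the magic constant.
Row 1: 39 + 35 + (-9) + ? = 84, so (1,3) = 19.
Row 4 must total 84; the given cells sum to 33, so (4,1) = 51.
Column 2 needs 84; the known cells sum to 73, so (3,2) = 11.
Column 3: 19 + 27 + 7 + ? = 84, so (2,3) = 31.
Column 4 needs 84; the known cells sum to 41, so (2,4) = 43.
Row 2 needs 84; the known cells sum to 89, so (2,1) = -5.
Row 3: 11 + 27 + 47 + ? = 84, so (3,1) = -1.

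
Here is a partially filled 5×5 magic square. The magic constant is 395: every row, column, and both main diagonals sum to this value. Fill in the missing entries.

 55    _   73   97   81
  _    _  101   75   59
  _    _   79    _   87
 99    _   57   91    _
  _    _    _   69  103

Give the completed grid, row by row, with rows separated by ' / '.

55 89 73 97 81 / 93 67 101 75 59 / 71 95 79 63 87 / 99 83 57 91 65 / 77 61 85 69 103

The remaining cell in row 1 is (1,2) = 395 − 306 = 89.
Using column 3: 73 + 101 + 79 + 57 + ? → (5,3) = 395 − 310 = 85.
From column 4, 395 − (97 + 75 + 91 + 69) gives (3,4) = 63.
Column 5 must total 395; the given cells sum to 330, so (4,5) = 65.
From main diagonal, 395 − (55 + 79 + 91 + 103) gives (2,2) = 67.
From row 2, 395 − (67 + 101 + 75 + 59) gives (2,1) = 93.
Row 4: 99 + 57 + 91 + 65 + ? = 395, so (4,2) = 83.
Anti-diagonal needs 395; the known cells sum to 318, so (5,1) = 77.
From row 5, 395 − (77 + 85 + 69 + 103) gives (5,2) = 61.
Column 1 needs 395; the known cells sum to 324, so (3,1) = 71.
Column 2 needs 395; the known cells sum to 300, so (3,2) = 95.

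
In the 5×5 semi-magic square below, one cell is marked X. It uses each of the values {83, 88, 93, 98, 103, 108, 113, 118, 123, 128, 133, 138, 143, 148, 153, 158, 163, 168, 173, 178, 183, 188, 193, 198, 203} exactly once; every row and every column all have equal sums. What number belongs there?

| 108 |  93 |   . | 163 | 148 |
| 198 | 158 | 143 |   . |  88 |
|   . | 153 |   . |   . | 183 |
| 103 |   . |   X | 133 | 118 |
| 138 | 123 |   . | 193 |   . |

The 25 entries sum to 3575, so each line sums to 3575/5 = 715.
Row 1: 108 + 93 + 163 + 148 + ? = 715, so (1,3) = 203.
Row 2 needs 715; the known cells sum to 587, so (2,4) = 128.
From column 1, 715 − (108 + 198 + 103 + 138) gives (3,1) = 168.
The remaining cell in column 2 is (4,2) = 715 − 527 = 188.
The remaining cell in column 4 is (3,4) = 715 − 617 = 98.
Using column 5: 148 + 88 + 183 + 118 + ? → (5,5) = 715 − 537 = 178.
Using row 3: 168 + 153 + 98 + 183 + ? → (3,3) = 715 − 602 = 113.
Row 4 needs 715; the known cells sum to 542, so (4,3) = 173.

173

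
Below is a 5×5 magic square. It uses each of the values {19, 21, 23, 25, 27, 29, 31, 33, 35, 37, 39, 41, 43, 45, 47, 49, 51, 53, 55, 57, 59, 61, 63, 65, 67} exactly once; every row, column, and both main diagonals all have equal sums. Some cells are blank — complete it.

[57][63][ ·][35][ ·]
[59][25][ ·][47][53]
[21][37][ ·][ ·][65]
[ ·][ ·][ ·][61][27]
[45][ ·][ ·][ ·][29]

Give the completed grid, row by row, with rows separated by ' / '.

The 25 entries sum to 1075, so each line sums to 1075/5 = 215.
Row 2: 59 + 25 + 47 + 53 + ? = 215, so (2,3) = 31.
From column 1, 215 − (57 + 59 + 21 + 45) gives (4,1) = 33.
Using column 5: 53 + 65 + 27 + 29 + ? → (1,5) = 215 − 174 = 41.
Main diagonal needs 215; the known cells sum to 172, so (3,3) = 43.
The remaining cell in anti-diagonal is (4,2) = 215 − 176 = 39.
Using row 1: 57 + 63 + 35 + 41 + ? → (1,3) = 215 − 196 = 19.
Row 3 needs 215; the known cells sum to 166, so (3,4) = 49.
Row 4: 33 + 39 + 61 + 27 + ? = 215, so (4,3) = 55.
Column 2 needs 215; the known cells sum to 164, so (5,2) = 51.
Using column 3: 19 + 31 + 43 + 55 + ? → (5,3) = 215 − 148 = 67.
Using column 4: 35 + 47 + 49 + 61 + ? → (5,4) = 215 − 192 = 23.

57 63 19 35 41 / 59 25 31 47 53 / 21 37 43 49 65 / 33 39 55 61 27 / 45 51 67 23 29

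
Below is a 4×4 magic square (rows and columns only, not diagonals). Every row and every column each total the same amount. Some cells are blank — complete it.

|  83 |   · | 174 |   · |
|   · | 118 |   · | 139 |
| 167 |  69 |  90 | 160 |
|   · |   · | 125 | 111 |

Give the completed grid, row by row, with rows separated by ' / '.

Row 3 is already complete: 167 + 69 + 90 + 160 = 486, so that is the magic constant.
Column 3 needs 486; the known cells sum to 389, so (2,3) = 97.
Using column 4: 139 + 160 + 111 + ? → (1,4) = 486 − 410 = 76.
The remaining cell in row 1 is (1,2) = 486 − 333 = 153.
From row 2, 486 − (118 + 97 + 139) gives (2,1) = 132.
The remaining cell in column 1 is (4,1) = 486 − 382 = 104.
Using column 2: 153 + 118 + 69 + ? → (4,2) = 486 − 340 = 146.

83 153 174 76 / 132 118 97 139 / 167 69 90 160 / 104 146 125 111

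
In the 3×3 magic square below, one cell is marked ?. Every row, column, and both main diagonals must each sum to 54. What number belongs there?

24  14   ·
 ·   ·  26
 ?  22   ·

20

Row 1 must total 54; the given cells sum to 38, so (1,3) = 16.
The remaining cell in column 2 is (2,2) = 54 − 36 = 18.
Using column 3: 16 + 26 + ? → (3,3) = 54 − 42 = 12.
From anti-diagonal, 54 − (16 + 18) gives (3,1) = 20.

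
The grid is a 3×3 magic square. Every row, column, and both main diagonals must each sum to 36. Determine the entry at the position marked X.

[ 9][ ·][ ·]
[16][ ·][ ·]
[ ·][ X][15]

From column 1, 36 − (9 + 16) gives (3,1) = 11.
From main diagonal, 36 − (9 + 15) gives (2,2) = 12.
Anti-diagonal needs 36; the known cells sum to 23, so (1,3) = 13.
The remaining cell in row 1 is (1,2) = 36 − 22 = 14.
Using row 2: 16 + 12 + ? → (2,3) = 36 − 28 = 8.
Row 3 must total 36; the given cells sum to 26, so (3,2) = 10.

10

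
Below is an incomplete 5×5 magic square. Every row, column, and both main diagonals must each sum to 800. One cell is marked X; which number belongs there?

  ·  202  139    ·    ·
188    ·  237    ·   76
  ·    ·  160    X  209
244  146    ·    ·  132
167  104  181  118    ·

97

The remaining cell in row 5 is (5,5) = 800 − 570 = 230.
Column 3 needs 800; the known cells sum to 717, so (4,3) = 83.
Column 5: 76 + 209 + 132 + 230 + ? = 800, so (1,5) = 153.
Anti-diagonal: 153 + 160 + 146 + 167 + ? = 800, so (2,4) = 174.
Row 2: 188 + 237 + 174 + 76 + ? = 800, so (2,2) = 125.
Row 4 needs 800; the known cells sum to 605, so (4,4) = 195.
Using column 2: 202 + 125 + 146 + 104 + ? → (3,2) = 800 − 577 = 223.
Main diagonal needs 800; the known cells sum to 710, so (1,1) = 90.
Row 1: 90 + 202 + 139 + 153 + ? = 800, so (1,4) = 216.
Column 1: 90 + 188 + 244 + 167 + ? = 800, so (3,1) = 111.
Column 4: 216 + 174 + 195 + 118 + ? = 800, so (3,4) = 97.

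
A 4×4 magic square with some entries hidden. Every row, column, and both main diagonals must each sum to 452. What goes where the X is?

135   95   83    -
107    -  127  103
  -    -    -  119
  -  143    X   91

The remaining cell in row 1 is (1,4) = 452 − 313 = 139.
Row 2 must total 452; the given cells sum to 337, so (2,2) = 115.
From column 2, 452 − (95 + 115 + 143) gives (3,2) = 99.
Main diagonal needs 452; the known cells sum to 341, so (3,3) = 111.
Using anti-diagonal: 139 + 127 + 99 + ? → (4,1) = 452 − 365 = 87.
Row 3 needs 452; the known cells sum to 329, so (3,1) = 123.
Row 4 must total 452; the given cells sum to 321, so (4,3) = 131.

131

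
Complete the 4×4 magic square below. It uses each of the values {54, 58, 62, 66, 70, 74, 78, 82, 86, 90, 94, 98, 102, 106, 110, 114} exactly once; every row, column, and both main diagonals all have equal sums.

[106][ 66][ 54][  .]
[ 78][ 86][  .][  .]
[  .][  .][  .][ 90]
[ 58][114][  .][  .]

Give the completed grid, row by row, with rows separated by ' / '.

106 66 54 110 / 78 86 98 74 / 94 70 82 90 / 58 114 102 62

The 16 entries sum to 1344, so each line sums to 1344/4 = 336.
The remaining cell in row 1 is (1,4) = 336 − 226 = 110.
The remaining cell in column 1 is (3,1) = 336 − 242 = 94.
From column 2, 336 − (66 + 86 + 114) gives (3,2) = 70.
Anti-diagonal must total 336; the given cells sum to 238, so (2,3) = 98.
Row 2 needs 336; the known cells sum to 262, so (2,4) = 74.
Row 3 must total 336; the given cells sum to 254, so (3,3) = 82.
Column 3 needs 336; the known cells sum to 234, so (4,3) = 102.
The remaining cell in column 4 is (4,4) = 336 − 274 = 62.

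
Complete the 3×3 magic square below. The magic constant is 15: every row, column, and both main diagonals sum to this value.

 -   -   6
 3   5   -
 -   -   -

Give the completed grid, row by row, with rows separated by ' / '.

8 1 6 / 3 5 7 / 4 9 2

Using row 2: 3 + 5 + ? → (2,3) = 15 − 8 = 7.
Column 3: 6 + 7 + ? = 15, so (3,3) = 2.
Main diagonal needs 15; the known cells sum to 7, so (1,1) = 8.
Anti-diagonal: 6 + 5 + ? = 15, so (3,1) = 4.
Row 1 needs 15; the known cells sum to 14, so (1,2) = 1.
Row 3: 4 + 2 + ? = 15, so (3,2) = 9.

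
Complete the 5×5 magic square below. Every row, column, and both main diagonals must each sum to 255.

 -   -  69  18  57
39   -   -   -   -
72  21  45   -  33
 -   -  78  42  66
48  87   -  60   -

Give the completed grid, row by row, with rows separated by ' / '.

81 30 69 18 57 / 39 63 27 51 75 / 72 21 45 84 33 / 15 54 78 42 66 / 48 87 36 60 24

The remaining cell in row 3 is (3,4) = 255 − 171 = 84.
Column 4 must total 255; the given cells sum to 204, so (2,4) = 51.
Anti-diagonal: 57 + 51 + 45 + 48 + ? = 255, so (4,2) = 54.
Row 4 needs 255; the known cells sum to 240, so (4,1) = 15.
Using column 1: 39 + 72 + 15 + 48 + ? → (1,1) = 255 − 174 = 81.
The remaining cell in row 1 is (1,2) = 255 − 225 = 30.
From column 2, 255 − (30 + 21 + 54 + 87) gives (2,2) = 63.
Main diagonal: 81 + 63 + 45 + 42 + ? = 255, so (5,5) = 24.
Row 5 must total 255; the given cells sum to 219, so (5,3) = 36.
Using column 3: 69 + 45 + 78 + 36 + ? → (2,3) = 255 − 228 = 27.
Column 5: 57 + 33 + 66 + 24 + ? = 255, so (2,5) = 75.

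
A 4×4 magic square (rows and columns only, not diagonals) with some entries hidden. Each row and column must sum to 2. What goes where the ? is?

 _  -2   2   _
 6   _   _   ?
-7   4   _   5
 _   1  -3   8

Row 3: -7 + 4 + 5 + ? = 2, so (3,3) = 0.
Row 4 needs 2; the known cells sum to 6, so (4,1) = -4.
From column 1, 2 − (6 + (-7) + (-4)) gives (1,1) = 7.
Column 2 must total 2; the given cells sum to 3, so (2,2) = -1.
Column 3 needs 2; the known cells sum to -1, so (2,3) = 3.
Using row 1: 7 + (-2) + 2 + ? → (1,4) = 2 − 7 = -5.
From row 2, 2 − (6 + (-1) + 3) gives (2,4) = -6.

-6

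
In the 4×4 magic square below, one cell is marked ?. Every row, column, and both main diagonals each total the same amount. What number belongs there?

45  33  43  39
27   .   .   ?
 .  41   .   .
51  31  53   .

49

Row 1 is complete and sums to 160; that is the magic constant.
Row 4 must total 160; the given cells sum to 135, so (4,4) = 25.
Column 1 must total 160; the given cells sum to 123, so (3,1) = 37.
Column 2 must total 160; the given cells sum to 105, so (2,2) = 55.
Main diagonal needs 160; the known cells sum to 125, so (3,3) = 35.
Using anti-diagonal: 39 + 41 + 51 + ? → (2,3) = 160 − 131 = 29.
From row 2, 160 − (27 + 55 + 29) gives (2,4) = 49.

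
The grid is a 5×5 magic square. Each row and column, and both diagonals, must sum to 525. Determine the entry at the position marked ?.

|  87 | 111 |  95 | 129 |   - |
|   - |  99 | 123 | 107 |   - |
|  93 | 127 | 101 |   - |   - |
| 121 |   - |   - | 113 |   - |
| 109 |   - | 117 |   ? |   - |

91

From row 1, 525 − (87 + 111 + 95 + 129) gives (1,5) = 103.
Column 1 must total 525; the given cells sum to 410, so (2,1) = 115.
Column 3 must total 525; the given cells sum to 436, so (4,3) = 89.
Main diagonal: 87 + 99 + 101 + 113 + ? = 525, so (5,5) = 125.
The remaining cell in anti-diagonal is (4,2) = 525 − 420 = 105.
Row 2: 115 + 99 + 123 + 107 + ? = 525, so (2,5) = 81.
The remaining cell in row 4 is (4,5) = 525 − 428 = 97.
Column 2 must total 525; the given cells sum to 442, so (5,2) = 83.
Column 5: 103 + 81 + 97 + 125 + ? = 525, so (3,5) = 119.
The remaining cell in row 3 is (3,4) = 525 − 440 = 85.
Using row 5: 109 + 83 + 117 + 125 + ? → (5,4) = 525 − 434 = 91.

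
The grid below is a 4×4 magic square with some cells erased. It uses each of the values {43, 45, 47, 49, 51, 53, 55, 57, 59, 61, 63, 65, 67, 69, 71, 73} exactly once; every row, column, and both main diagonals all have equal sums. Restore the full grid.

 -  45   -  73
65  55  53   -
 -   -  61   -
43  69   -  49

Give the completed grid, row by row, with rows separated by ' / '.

The 16 entries sum to 928, so each line sums to 928/4 = 232.
Using row 2: 65 + 55 + 53 + ? → (2,4) = 232 − 173 = 59.
Row 4 must total 232; the given cells sum to 161, so (4,3) = 71.
Column 2: 45 + 55 + 69 + ? = 232, so (3,2) = 63.
Column 3: 53 + 61 + 71 + ? = 232, so (1,3) = 47.
Column 4 must total 232; the given cells sum to 181, so (3,4) = 51.
Main diagonal must total 232; the given cells sum to 165, so (1,1) = 67.
Using row 3: 63 + 61 + 51 + ? → (3,1) = 232 − 175 = 57.

67 45 47 73 / 65 55 53 59 / 57 63 61 51 / 43 69 71 49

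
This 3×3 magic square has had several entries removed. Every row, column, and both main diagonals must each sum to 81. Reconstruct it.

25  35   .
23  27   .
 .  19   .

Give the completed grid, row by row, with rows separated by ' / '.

Row 1 needs 81; the known cells sum to 60, so (1,3) = 21.
The remaining cell in row 2 is (2,3) = 81 − 50 = 31.
From column 1, 81 − (25 + 23) gives (3,1) = 33.
From column 3, 81 − (21 + 31) gives (3,3) = 29.

25 35 21 / 23 27 31 / 33 19 29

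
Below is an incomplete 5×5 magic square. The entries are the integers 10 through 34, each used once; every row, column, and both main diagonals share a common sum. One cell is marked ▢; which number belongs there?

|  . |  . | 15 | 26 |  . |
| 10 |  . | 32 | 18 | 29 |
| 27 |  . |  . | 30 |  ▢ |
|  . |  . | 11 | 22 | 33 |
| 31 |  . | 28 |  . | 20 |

The entries are 10 through 34, which sum to 550, so each line sums to 550/5 = 110.
Using row 2: 10 + 32 + 18 + 29 + ? → (2,2) = 110 − 89 = 21.
Column 3 must total 110; the given cells sum to 86, so (3,3) = 24.
From column 4, 110 − (26 + 18 + 30 + 22) gives (5,4) = 14.
Main diagonal needs 110; the known cells sum to 87, so (1,1) = 23.
Using row 5: 31 + 28 + 14 + 20 + ? → (5,2) = 110 − 93 = 17.
Column 1: 23 + 10 + 27 + 31 + ? = 110, so (4,1) = 19.
From row 4, 110 − (19 + 11 + 22 + 33) gives (4,2) = 25.
From anti-diagonal, 110 − (18 + 24 + 25 + 31) gives (1,5) = 12.
Using row 1: 23 + 15 + 26 + 12 + ? → (1,2) = 110 − 76 = 34.
The remaining cell in column 2 is (3,2) = 110 − 97 = 13.
Column 5 needs 110; the known cells sum to 94, so (3,5) = 16.

16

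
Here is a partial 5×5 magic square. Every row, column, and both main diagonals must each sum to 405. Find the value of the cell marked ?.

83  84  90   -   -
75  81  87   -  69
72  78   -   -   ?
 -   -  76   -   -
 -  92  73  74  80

91

From row 2, 405 − (75 + 81 + 87 + 69) gives (2,4) = 93.
From row 5, 405 − (92 + 73 + 74 + 80) gives (5,1) = 86.
From column 1, 405 − (83 + 75 + 72 + 86) gives (4,1) = 89.
Column 2: 84 + 81 + 78 + 92 + ? = 405, so (4,2) = 70.
The remaining cell in column 3 is (3,3) = 405 − 326 = 79.
The remaining cell in main diagonal is (4,4) = 405 − 323 = 82.
Anti-diagonal needs 405; the known cells sum to 328, so (1,5) = 77.
From row 1, 405 − (83 + 84 + 90 + 77) gives (1,4) = 71.
The remaining cell in row 4 is (4,5) = 405 − 317 = 88.
From column 4, 405 − (71 + 93 + 82 + 74) gives (3,4) = 85.
The remaining cell in column 5 is (3,5) = 405 − 314 = 91.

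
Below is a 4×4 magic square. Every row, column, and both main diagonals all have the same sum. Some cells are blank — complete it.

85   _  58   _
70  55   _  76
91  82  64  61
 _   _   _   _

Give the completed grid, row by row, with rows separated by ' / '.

Row 3 is already complete: 91 + 82 + 64 + 61 = 298, so that is the magic constant.
Using row 2: 70 + 55 + 76 + ? → (2,3) = 298 − 201 = 97.
Column 1 must total 298; the given cells sum to 246, so (4,1) = 52.
Using column 3: 58 + 97 + 64 + ? → (4,3) = 298 − 219 = 79.
Main diagonal needs 298; the known cells sum to 204, so (4,4) = 94.
Anti-diagonal: 97 + 82 + 52 + ? = 298, so (1,4) = 67.
The remaining cell in row 1 is (1,2) = 298 − 210 = 88.
From row 4, 298 − (52 + 79 + 94) gives (4,2) = 73.

85 88 58 67 / 70 55 97 76 / 91 82 64 61 / 52 73 79 94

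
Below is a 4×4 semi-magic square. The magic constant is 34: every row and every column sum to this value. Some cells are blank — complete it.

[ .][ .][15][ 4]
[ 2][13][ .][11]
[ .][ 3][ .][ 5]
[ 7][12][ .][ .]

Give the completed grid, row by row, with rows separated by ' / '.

From row 2, 34 − (2 + 13 + 11) gives (2,3) = 8.
Column 2 needs 34; the known cells sum to 28, so (1,2) = 6.
The remaining cell in column 4 is (4,4) = 34 − 20 = 14.
Row 1 must total 34; the given cells sum to 25, so (1,1) = 9.
The remaining cell in row 4 is (4,3) = 34 − 33 = 1.
Column 1: 9 + 2 + 7 + ? = 34, so (3,1) = 16.
From column 3, 34 − (15 + 8 + 1) gives (3,3) = 10.

9 6 15 4 / 2 13 8 11 / 16 3 10 5 / 7 12 1 14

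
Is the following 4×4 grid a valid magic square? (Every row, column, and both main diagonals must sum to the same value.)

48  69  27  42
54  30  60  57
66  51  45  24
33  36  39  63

Row 1: 48 + 69 + 27 + 42 = 186.
Row 2: 54 + 30 + 60 + 57 = 201.
Row 3: 66 + 51 + 45 + 24 = 186.
Row 4: 33 + 36 + 39 + 63 = 171.
Column 1: 48 + 54 + 66 + 33 = 201.
Column 2: 69 + 30 + 51 + 36 = 186.
Column 3: 27 + 60 + 45 + 39 = 171.
Column 4: 42 + 57 + 24 + 63 = 186.
Main diagonal: 48 + 30 + 45 + 63 = 186.
Anti-diagonal: 42 + 60 + 51 + 33 = 186.

No — row 4 sums to 171 but column 1 sums to 201.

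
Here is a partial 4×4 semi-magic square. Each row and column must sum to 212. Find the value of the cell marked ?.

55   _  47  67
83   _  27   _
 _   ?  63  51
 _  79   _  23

59

The remaining cell in row 1 is (1,2) = 212 − 169 = 43.
Column 3 needs 212; the known cells sum to 137, so (4,3) = 75.
Column 4 must total 212; the given cells sum to 141, so (2,4) = 71.
Row 2: 83 + 27 + 71 + ? = 212, so (2,2) = 31.
Row 4 needs 212; the known cells sum to 177, so (4,1) = 35.
Column 1 needs 212; the known cells sum to 173, so (3,1) = 39.
Column 2: 43 + 31 + 79 + ? = 212, so (3,2) = 59.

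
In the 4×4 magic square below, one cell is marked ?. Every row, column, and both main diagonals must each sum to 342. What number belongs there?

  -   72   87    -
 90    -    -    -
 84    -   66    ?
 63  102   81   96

99

From column 1, 342 − (90 + 84 + 63) gives (1,1) = 105.
Column 3: 87 + 66 + 81 + ? = 342, so (2,3) = 108.
Main diagonal needs 342; the known cells sum to 267, so (2,2) = 75.
From row 1, 342 − (105 + 72 + 87) gives (1,4) = 78.
Row 2: 90 + 75 + 108 + ? = 342, so (2,4) = 69.
Using column 2: 72 + 75 + 102 + ? → (3,2) = 342 − 249 = 93.
Column 4: 78 + 69 + 96 + ? = 342, so (3,4) = 99.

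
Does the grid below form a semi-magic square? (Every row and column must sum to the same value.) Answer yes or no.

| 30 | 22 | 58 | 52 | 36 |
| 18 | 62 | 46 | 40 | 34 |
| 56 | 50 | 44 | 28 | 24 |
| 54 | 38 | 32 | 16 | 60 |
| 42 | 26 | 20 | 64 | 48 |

No — column 4 sums to 200 but row 1 sums to 198.

Row 1: 30 + 22 + 58 + 52 + 36 = 198.
Row 2: 18 + 62 + 46 + 40 + 34 = 200.
Row 3: 56 + 50 + 44 + 28 + 24 = 202.
Row 4: 54 + 38 + 32 + 16 + 60 = 200.
Row 5: 42 + 26 + 20 + 64 + 48 = 200.
Column 1: 30 + 18 + 56 + 54 + 42 = 200.
Column 2: 22 + 62 + 50 + 38 + 26 = 198.
Column 3: 58 + 46 + 44 + 32 + 20 = 200.
Column 4: 52 + 40 + 28 + 16 + 64 = 200.
Column 5: 36 + 34 + 24 + 60 + 48 = 202.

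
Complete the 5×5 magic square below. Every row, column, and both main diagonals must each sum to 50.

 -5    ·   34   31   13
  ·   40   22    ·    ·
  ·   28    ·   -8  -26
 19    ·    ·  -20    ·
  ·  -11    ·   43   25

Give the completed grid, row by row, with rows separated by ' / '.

-5 -23 34 31 13 / -17 40 22 4 1 / 46 28 10 -8 -26 / 19 16 -2 -20 37 / 7 -11 -14 43 25

Row 1 needs 50; the known cells sum to 73, so (1,2) = -23.
From column 2, 50 − (-23 + 40 + 28 + (-11)) gives (4,2) = 16.
Column 4 needs 50; the known cells sum to 46, so (2,4) = 4.
Main diagonal must total 50; the given cells sum to 40, so (3,3) = 10.
From anti-diagonal, 50 − (13 + 4 + 10 + 16) gives (5,1) = 7.
From row 3, 50 − (28 + 10 + (-8) + (-26)) gives (3,1) = 46.
From row 5, 50 − (7 + (-11) + 43 + 25) gives (5,3) = -14.
From column 1, 50 − (-5 + 46 + 19 + 7) gives (2,1) = -17.
Column 3 needs 50; the known cells sum to 52, so (4,3) = -2.
Row 2: -17 + 40 + 22 + 4 + ? = 50, so (2,5) = 1.
From row 4, 50 − (19 + 16 + (-2) + (-20)) gives (4,5) = 37.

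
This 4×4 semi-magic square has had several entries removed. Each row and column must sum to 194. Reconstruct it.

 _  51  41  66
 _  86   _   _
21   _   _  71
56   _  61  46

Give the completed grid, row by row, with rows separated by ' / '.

Using row 1: 51 + 41 + 66 + ? → (1,1) = 194 − 158 = 36.
Using row 4: 56 + 61 + 46 + ? → (4,2) = 194 − 163 = 31.
Column 1 needs 194; the known cells sum to 113, so (2,1) = 81.
The remaining cell in column 2 is (3,2) = 194 − 168 = 26.
Column 4 must total 194; the given cells sum to 183, so (2,4) = 11.
From row 2, 194 − (81 + 86 + 11) gives (2,3) = 16.
The remaining cell in row 3 is (3,3) = 194 − 118 = 76.

36 51 41 66 / 81 86 16 11 / 21 26 76 71 / 56 31 61 46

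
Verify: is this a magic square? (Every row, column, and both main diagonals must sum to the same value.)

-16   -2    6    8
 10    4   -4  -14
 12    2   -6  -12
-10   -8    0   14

Yes

Row 1: -16 + (-2) + 6 + 8 = -4.
Row 2: 10 + 4 + (-4) + (-14) = -4.
Row 3: 12 + 2 + (-6) + (-12) = -4.
Row 4: -10 + (-8) + 0 + 14 = -4.
Column 1: -16 + 10 + 12 + (-10) = -4.
Column 2: -2 + 4 + 2 + (-8) = -4.
Column 3: 6 + (-4) + (-6) + 0 = -4.
Column 4: 8 + (-14) + (-12) + 14 = -4.
Main diagonal: -16 + 4 + (-6) + 14 = -4.
Anti-diagonal: 8 + (-4) + 2 + (-10) = -4.
All lines sum to -4.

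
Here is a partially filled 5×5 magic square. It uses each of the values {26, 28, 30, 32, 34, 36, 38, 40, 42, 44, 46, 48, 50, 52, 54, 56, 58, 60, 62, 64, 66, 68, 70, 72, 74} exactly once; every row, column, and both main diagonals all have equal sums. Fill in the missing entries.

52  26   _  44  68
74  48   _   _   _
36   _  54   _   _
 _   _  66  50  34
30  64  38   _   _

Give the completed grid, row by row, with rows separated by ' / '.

The 25 entries sum to 1250, so each line sums to 1250/5 = 250.
Row 1 must total 250; the given cells sum to 190, so (1,3) = 60.
Column 1 must total 250; the given cells sum to 192, so (4,1) = 58.
Using column 3: 60 + 54 + 66 + 38 + ? → (2,3) = 250 − 218 = 32.
From main diagonal, 250 − (52 + 48 + 54 + 50) gives (5,5) = 46.
Using row 4: 58 + 66 + 50 + 34 + ? → (4,2) = 250 − 208 = 42.
Using row 5: 30 + 64 + 38 + 46 + ? → (5,4) = 250 − 178 = 72.
The remaining cell in column 2 is (3,2) = 250 − 180 = 70.
Anti-diagonal: 68 + 54 + 42 + 30 + ? = 250, so (2,4) = 56.
Using row 2: 74 + 48 + 32 + 56 + ? → (2,5) = 250 − 210 = 40.
The remaining cell in column 4 is (3,4) = 250 − 222 = 28.
From column 5, 250 − (68 + 40 + 34 + 46) gives (3,5) = 62.

52 26 60 44 68 / 74 48 32 56 40 / 36 70 54 28 62 / 58 42 66 50 34 / 30 64 38 72 46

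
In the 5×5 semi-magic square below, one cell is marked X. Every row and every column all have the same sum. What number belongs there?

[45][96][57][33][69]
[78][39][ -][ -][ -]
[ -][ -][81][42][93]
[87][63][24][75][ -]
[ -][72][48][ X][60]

84

Row 1 is complete and sums to 300; that is the magic constant.
Row 4 must total 300; the given cells sum to 249, so (4,5) = 51.
The remaining cell in column 2 is (3,2) = 300 − 270 = 30.
Column 3: 57 + 81 + 24 + 48 + ? = 300, so (2,3) = 90.
From column 5, 300 − (69 + 93 + 51 + 60) gives (2,5) = 27.
Row 2: 78 + 39 + 90 + 27 + ? = 300, so (2,4) = 66.
Row 3: 30 + 81 + 42 + 93 + ? = 300, so (3,1) = 54.
Using column 1: 45 + 78 + 54 + 87 + ? → (5,1) = 300 − 264 = 36.
Column 4 must total 300; the given cells sum to 216, so (5,4) = 84.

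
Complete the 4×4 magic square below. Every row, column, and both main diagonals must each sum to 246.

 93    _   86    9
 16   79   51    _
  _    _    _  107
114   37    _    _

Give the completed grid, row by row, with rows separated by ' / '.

93 58 86 9 / 16 79 51 100 / 23 72 44 107 / 114 37 65 30

Row 1: 93 + 86 + 9 + ? = 246, so (1,2) = 58.
From row 2, 246 − (16 + 79 + 51) gives (2,4) = 100.
Column 1 must total 246; the given cells sum to 223, so (3,1) = 23.
Column 2 needs 246; the known cells sum to 174, so (3,2) = 72.
The remaining cell in column 4 is (4,4) = 246 − 216 = 30.
Main diagonal needs 246; the known cells sum to 202, so (3,3) = 44.
Row 4 needs 246; the known cells sum to 181, so (4,3) = 65.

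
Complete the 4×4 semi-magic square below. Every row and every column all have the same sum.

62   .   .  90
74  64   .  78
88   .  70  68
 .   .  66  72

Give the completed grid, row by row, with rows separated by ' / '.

62 76 80 90 / 74 64 92 78 / 88 82 70 68 / 84 86 66 72

Column 4 is already complete: 90 + 78 + 68 + 72 = 308, so that is the magic constant.
From row 2, 308 − (74 + 64 + 78) gives (2,3) = 92.
Using row 3: 88 + 70 + 68 + ? → (3,2) = 308 − 226 = 82.
Using column 1: 62 + 74 + 88 + ? → (4,1) = 308 − 224 = 84.
Column 3 must total 308; the given cells sum to 228, so (1,3) = 80.
The remaining cell in row 1 is (1,2) = 308 − 232 = 76.
From row 4, 308 − (84 + 66 + 72) gives (4,2) = 86.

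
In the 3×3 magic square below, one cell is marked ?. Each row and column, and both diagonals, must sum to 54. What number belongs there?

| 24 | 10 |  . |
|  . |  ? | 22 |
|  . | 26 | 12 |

Row 1 must total 54; the given cells sum to 34, so (1,3) = 20.
Row 3 must total 54; the given cells sum to 38, so (3,1) = 16.
Column 1 must total 54; the given cells sum to 40, so (2,1) = 14.
Column 2 must total 54; the given cells sum to 36, so (2,2) = 18.

18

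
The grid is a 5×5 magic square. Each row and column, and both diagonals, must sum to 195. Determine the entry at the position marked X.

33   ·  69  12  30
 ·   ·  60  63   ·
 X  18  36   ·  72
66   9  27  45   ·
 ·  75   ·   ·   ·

Row 1: 33 + 69 + 12 + 30 + ? = 195, so (1,2) = 51.
Using row 4: 66 + 9 + 27 + 45 + ? → (4,5) = 195 − 147 = 48.
From column 2, 195 − (51 + 18 + 9 + 75) gives (2,2) = 42.
Using column 3: 69 + 60 + 36 + 27 + ? → (5,3) = 195 − 192 = 3.
Main diagonal: 33 + 42 + 36 + 45 + ? = 195, so (5,5) = 39.
From anti-diagonal, 195 − (30 + 63 + 36 + 9) gives (5,1) = 57.
The remaining cell in row 5 is (5,4) = 195 − 174 = 21.
From column 4, 195 − (12 + 63 + 45 + 21) gives (3,4) = 54.
The remaining cell in column 5 is (2,5) = 195 − 189 = 6.
The remaining cell in row 2 is (2,1) = 195 − 171 = 24.
The remaining cell in row 3 is (3,1) = 195 − 180 = 15.

15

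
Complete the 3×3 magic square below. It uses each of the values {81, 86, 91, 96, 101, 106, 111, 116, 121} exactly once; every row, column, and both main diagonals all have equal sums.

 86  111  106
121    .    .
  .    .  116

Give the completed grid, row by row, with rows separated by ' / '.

The 9 entries sum to 909, so each line sums to 909/3 = 303.
Column 1: 86 + 121 + ? = 303, so (3,1) = 96.
Using column 3: 106 + 116 + ? → (2,3) = 303 − 222 = 81.
Main diagonal must total 303; the given cells sum to 202, so (2,2) = 101.
From row 3, 303 − (96 + 116) gives (3,2) = 91.

86 111 106 / 121 101 81 / 96 91 116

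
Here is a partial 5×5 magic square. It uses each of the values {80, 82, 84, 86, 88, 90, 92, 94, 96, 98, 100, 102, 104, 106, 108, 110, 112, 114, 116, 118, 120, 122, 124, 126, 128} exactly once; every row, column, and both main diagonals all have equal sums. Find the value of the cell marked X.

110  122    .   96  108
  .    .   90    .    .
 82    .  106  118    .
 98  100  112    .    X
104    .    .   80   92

86

The 25 entries sum to 2600, so each line sums to 2600/5 = 520.
The remaining cell in row 1 is (1,3) = 520 − 436 = 84.
Column 1 needs 520; the known cells sum to 394, so (2,1) = 126.
Using column 3: 84 + 90 + 106 + 112 + ? → (5,3) = 520 − 392 = 128.
The remaining cell in anti-diagonal is (2,4) = 520 − 418 = 102.
From row 5, 520 − (104 + 128 + 80 + 92) gives (5,2) = 116.
Using column 4: 96 + 102 + 118 + 80 + ? → (4,4) = 520 − 396 = 124.
Main diagonal: 110 + 106 + 124 + 92 + ? = 520, so (2,2) = 88.
Using row 2: 126 + 88 + 90 + 102 + ? → (2,5) = 520 − 406 = 114.
Row 4: 98 + 100 + 112 + 124 + ? = 520, so (4,5) = 86.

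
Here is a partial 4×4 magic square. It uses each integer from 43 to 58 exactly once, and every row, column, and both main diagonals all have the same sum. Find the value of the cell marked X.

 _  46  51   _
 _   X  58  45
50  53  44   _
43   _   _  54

The entries are 43 through 58, which sum to 808, so each line sums to 808/4 = 202.
Using row 3: 50 + 53 + 44 + ? → (3,4) = 202 − 147 = 55.
From column 3, 202 − (51 + 58 + 44) gives (4,3) = 49.
Column 4 needs 202; the known cells sum to 154, so (1,4) = 48.
From row 1, 202 − (46 + 51 + 48) gives (1,1) = 57.
From row 4, 202 − (43 + 49 + 54) gives (4,2) = 56.
Column 1 must total 202; the given cells sum to 150, so (2,1) = 52.
Column 2: 46 + 53 + 56 + ? = 202, so (2,2) = 47.

47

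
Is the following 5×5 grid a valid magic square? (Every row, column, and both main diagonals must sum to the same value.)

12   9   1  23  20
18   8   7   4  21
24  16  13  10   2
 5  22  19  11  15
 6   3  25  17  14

No — column 5 sums to 72 but column 2 sums to 58.

Row 1: 12 + 9 + 1 + 23 + 20 = 65.
Row 2: 18 + 8 + 7 + 4 + 21 = 58.
Row 3: 24 + 16 + 13 + 10 + 2 = 65.
Row 4: 5 + 22 + 19 + 11 + 15 = 72.
Row 5: 6 + 3 + 25 + 17 + 14 = 65.
Column 1: 12 + 18 + 24 + 5 + 6 = 65.
Column 2: 9 + 8 + 16 + 22 + 3 = 58.
Column 3: 1 + 7 + 13 + 19 + 25 = 65.
Column 4: 23 + 4 + 10 + 11 + 17 = 65.
Column 5: 20 + 21 + 2 + 15 + 14 = 72.
Main diagonal: 12 + 8 + 13 + 11 + 14 = 58.
Anti-diagonal: 20 + 4 + 13 + 22 + 6 = 65.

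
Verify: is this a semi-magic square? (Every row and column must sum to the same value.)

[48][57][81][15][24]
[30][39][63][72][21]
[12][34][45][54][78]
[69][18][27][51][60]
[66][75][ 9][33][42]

No — row 3 sums to 223 but column 4 sums to 225.

Row 1: 48 + 57 + 81 + 15 + 24 = 225.
Row 2: 30 + 39 + 63 + 72 + 21 = 225.
Row 3: 12 + 34 + 45 + 54 + 78 = 223.
Row 4: 69 + 18 + 27 + 51 + 60 = 225.
Row 5: 66 + 75 + 9 + 33 + 42 = 225.
Column 1: 48 + 30 + 12 + 69 + 66 = 225.
Column 2: 57 + 39 + 34 + 18 + 75 = 223.
Column 3: 81 + 63 + 45 + 27 + 9 = 225.
Column 4: 15 + 72 + 54 + 51 + 33 = 225.
Column 5: 24 + 21 + 78 + 60 + 42 = 225.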